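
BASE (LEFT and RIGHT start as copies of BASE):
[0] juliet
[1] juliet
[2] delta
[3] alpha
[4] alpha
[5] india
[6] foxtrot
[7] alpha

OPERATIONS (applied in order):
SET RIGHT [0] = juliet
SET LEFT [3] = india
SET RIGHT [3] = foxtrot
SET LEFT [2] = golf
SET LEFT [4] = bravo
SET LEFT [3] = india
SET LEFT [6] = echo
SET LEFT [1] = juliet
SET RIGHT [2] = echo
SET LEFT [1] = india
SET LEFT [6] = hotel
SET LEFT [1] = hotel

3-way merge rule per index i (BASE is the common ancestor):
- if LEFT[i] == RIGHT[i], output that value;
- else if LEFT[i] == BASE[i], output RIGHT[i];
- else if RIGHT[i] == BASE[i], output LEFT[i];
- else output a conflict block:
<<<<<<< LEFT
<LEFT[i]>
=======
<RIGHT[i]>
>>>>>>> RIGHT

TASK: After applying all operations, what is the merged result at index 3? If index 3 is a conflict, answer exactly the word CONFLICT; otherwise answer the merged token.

Answer: CONFLICT

Derivation:
Final LEFT:  [juliet, hotel, golf, india, bravo, india, hotel, alpha]
Final RIGHT: [juliet, juliet, echo, foxtrot, alpha, india, foxtrot, alpha]
i=0: L=juliet R=juliet -> agree -> juliet
i=1: L=hotel, R=juliet=BASE -> take LEFT -> hotel
i=2: BASE=delta L=golf R=echo all differ -> CONFLICT
i=3: BASE=alpha L=india R=foxtrot all differ -> CONFLICT
i=4: L=bravo, R=alpha=BASE -> take LEFT -> bravo
i=5: L=india R=india -> agree -> india
i=6: L=hotel, R=foxtrot=BASE -> take LEFT -> hotel
i=7: L=alpha R=alpha -> agree -> alpha
Index 3 -> CONFLICT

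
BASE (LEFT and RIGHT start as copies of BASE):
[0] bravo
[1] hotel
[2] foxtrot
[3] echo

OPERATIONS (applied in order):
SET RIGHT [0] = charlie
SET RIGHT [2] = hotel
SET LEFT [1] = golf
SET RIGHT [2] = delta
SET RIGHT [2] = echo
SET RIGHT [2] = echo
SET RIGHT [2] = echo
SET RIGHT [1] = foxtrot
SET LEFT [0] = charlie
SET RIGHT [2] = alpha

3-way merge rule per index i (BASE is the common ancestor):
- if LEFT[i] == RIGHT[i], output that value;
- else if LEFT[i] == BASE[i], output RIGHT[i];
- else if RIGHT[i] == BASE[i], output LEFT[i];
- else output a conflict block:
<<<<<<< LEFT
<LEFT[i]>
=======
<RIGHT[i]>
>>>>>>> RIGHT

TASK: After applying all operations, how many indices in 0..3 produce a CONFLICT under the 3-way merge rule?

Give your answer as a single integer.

Final LEFT:  [charlie, golf, foxtrot, echo]
Final RIGHT: [charlie, foxtrot, alpha, echo]
i=0: L=charlie R=charlie -> agree -> charlie
i=1: BASE=hotel L=golf R=foxtrot all differ -> CONFLICT
i=2: L=foxtrot=BASE, R=alpha -> take RIGHT -> alpha
i=3: L=echo R=echo -> agree -> echo
Conflict count: 1

Answer: 1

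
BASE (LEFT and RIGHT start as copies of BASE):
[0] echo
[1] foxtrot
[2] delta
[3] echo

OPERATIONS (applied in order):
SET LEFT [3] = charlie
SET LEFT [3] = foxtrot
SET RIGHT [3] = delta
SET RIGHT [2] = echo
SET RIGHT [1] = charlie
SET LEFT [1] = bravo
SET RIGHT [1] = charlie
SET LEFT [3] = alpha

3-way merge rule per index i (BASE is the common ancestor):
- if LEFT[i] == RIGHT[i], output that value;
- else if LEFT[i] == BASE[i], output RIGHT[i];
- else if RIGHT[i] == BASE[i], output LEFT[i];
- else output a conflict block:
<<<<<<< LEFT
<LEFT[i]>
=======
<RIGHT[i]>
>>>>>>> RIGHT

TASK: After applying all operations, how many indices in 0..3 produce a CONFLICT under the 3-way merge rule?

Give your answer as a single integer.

Final LEFT:  [echo, bravo, delta, alpha]
Final RIGHT: [echo, charlie, echo, delta]
i=0: L=echo R=echo -> agree -> echo
i=1: BASE=foxtrot L=bravo R=charlie all differ -> CONFLICT
i=2: L=delta=BASE, R=echo -> take RIGHT -> echo
i=3: BASE=echo L=alpha R=delta all differ -> CONFLICT
Conflict count: 2

Answer: 2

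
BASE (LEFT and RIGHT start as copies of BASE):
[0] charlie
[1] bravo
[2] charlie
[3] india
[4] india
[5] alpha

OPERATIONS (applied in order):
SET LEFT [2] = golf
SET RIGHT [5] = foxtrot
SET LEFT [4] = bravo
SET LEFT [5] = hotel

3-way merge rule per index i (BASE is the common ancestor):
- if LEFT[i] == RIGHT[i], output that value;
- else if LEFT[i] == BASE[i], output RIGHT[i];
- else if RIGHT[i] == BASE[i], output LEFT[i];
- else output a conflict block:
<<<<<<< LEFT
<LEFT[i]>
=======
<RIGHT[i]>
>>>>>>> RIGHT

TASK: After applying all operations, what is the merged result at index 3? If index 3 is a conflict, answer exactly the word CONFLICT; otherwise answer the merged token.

Final LEFT:  [charlie, bravo, golf, india, bravo, hotel]
Final RIGHT: [charlie, bravo, charlie, india, india, foxtrot]
i=0: L=charlie R=charlie -> agree -> charlie
i=1: L=bravo R=bravo -> agree -> bravo
i=2: L=golf, R=charlie=BASE -> take LEFT -> golf
i=3: L=india R=india -> agree -> india
i=4: L=bravo, R=india=BASE -> take LEFT -> bravo
i=5: BASE=alpha L=hotel R=foxtrot all differ -> CONFLICT
Index 3 -> india

Answer: india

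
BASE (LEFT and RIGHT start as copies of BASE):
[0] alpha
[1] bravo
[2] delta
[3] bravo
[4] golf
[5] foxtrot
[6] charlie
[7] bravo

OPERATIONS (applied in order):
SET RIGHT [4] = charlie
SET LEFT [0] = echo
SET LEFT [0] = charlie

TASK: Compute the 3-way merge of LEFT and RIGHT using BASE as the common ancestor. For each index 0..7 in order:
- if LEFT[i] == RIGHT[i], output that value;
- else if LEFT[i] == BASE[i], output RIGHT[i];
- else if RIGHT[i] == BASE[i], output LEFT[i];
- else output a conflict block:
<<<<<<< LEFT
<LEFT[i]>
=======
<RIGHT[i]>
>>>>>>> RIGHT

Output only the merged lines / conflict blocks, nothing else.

Answer: charlie
bravo
delta
bravo
charlie
foxtrot
charlie
bravo

Derivation:
Final LEFT:  [charlie, bravo, delta, bravo, golf, foxtrot, charlie, bravo]
Final RIGHT: [alpha, bravo, delta, bravo, charlie, foxtrot, charlie, bravo]
i=0: L=charlie, R=alpha=BASE -> take LEFT -> charlie
i=1: L=bravo R=bravo -> agree -> bravo
i=2: L=delta R=delta -> agree -> delta
i=3: L=bravo R=bravo -> agree -> bravo
i=4: L=golf=BASE, R=charlie -> take RIGHT -> charlie
i=5: L=foxtrot R=foxtrot -> agree -> foxtrot
i=6: L=charlie R=charlie -> agree -> charlie
i=7: L=bravo R=bravo -> agree -> bravo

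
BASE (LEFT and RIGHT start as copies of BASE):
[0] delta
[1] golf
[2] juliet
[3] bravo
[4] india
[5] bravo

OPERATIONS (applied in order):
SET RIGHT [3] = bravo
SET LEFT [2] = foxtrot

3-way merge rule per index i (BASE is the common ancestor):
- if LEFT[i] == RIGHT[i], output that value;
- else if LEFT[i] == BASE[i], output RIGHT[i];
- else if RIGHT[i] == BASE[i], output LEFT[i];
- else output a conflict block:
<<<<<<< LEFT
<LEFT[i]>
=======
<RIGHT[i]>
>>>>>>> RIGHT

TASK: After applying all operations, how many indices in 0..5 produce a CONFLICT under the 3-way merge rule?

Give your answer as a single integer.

Final LEFT:  [delta, golf, foxtrot, bravo, india, bravo]
Final RIGHT: [delta, golf, juliet, bravo, india, bravo]
i=0: L=delta R=delta -> agree -> delta
i=1: L=golf R=golf -> agree -> golf
i=2: L=foxtrot, R=juliet=BASE -> take LEFT -> foxtrot
i=3: L=bravo R=bravo -> agree -> bravo
i=4: L=india R=india -> agree -> india
i=5: L=bravo R=bravo -> agree -> bravo
Conflict count: 0

Answer: 0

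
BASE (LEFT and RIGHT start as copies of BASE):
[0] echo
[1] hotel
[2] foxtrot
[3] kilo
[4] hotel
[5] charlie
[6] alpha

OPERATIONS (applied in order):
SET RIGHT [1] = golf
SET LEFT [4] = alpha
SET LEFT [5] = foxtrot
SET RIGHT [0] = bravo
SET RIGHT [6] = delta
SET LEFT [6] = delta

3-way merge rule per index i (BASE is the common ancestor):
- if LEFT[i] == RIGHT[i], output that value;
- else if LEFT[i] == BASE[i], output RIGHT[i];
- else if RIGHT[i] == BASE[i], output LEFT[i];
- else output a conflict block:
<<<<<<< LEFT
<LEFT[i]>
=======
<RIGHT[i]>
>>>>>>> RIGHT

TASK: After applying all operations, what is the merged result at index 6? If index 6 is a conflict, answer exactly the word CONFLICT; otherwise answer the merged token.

Final LEFT:  [echo, hotel, foxtrot, kilo, alpha, foxtrot, delta]
Final RIGHT: [bravo, golf, foxtrot, kilo, hotel, charlie, delta]
i=0: L=echo=BASE, R=bravo -> take RIGHT -> bravo
i=1: L=hotel=BASE, R=golf -> take RIGHT -> golf
i=2: L=foxtrot R=foxtrot -> agree -> foxtrot
i=3: L=kilo R=kilo -> agree -> kilo
i=4: L=alpha, R=hotel=BASE -> take LEFT -> alpha
i=5: L=foxtrot, R=charlie=BASE -> take LEFT -> foxtrot
i=6: L=delta R=delta -> agree -> delta
Index 6 -> delta

Answer: delta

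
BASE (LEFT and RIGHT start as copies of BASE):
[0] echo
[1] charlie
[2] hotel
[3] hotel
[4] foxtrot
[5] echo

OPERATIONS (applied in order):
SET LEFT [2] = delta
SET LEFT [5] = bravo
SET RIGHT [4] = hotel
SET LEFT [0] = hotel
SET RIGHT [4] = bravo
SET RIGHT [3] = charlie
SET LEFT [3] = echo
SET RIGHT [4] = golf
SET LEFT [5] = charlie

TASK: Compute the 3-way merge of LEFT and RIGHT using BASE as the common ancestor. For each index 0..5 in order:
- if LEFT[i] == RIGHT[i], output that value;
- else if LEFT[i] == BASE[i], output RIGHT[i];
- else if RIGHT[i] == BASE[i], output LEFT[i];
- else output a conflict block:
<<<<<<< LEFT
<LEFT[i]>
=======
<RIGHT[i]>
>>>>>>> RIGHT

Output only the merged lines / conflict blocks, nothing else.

Answer: hotel
charlie
delta
<<<<<<< LEFT
echo
=======
charlie
>>>>>>> RIGHT
golf
charlie

Derivation:
Final LEFT:  [hotel, charlie, delta, echo, foxtrot, charlie]
Final RIGHT: [echo, charlie, hotel, charlie, golf, echo]
i=0: L=hotel, R=echo=BASE -> take LEFT -> hotel
i=1: L=charlie R=charlie -> agree -> charlie
i=2: L=delta, R=hotel=BASE -> take LEFT -> delta
i=3: BASE=hotel L=echo R=charlie all differ -> CONFLICT
i=4: L=foxtrot=BASE, R=golf -> take RIGHT -> golf
i=5: L=charlie, R=echo=BASE -> take LEFT -> charlie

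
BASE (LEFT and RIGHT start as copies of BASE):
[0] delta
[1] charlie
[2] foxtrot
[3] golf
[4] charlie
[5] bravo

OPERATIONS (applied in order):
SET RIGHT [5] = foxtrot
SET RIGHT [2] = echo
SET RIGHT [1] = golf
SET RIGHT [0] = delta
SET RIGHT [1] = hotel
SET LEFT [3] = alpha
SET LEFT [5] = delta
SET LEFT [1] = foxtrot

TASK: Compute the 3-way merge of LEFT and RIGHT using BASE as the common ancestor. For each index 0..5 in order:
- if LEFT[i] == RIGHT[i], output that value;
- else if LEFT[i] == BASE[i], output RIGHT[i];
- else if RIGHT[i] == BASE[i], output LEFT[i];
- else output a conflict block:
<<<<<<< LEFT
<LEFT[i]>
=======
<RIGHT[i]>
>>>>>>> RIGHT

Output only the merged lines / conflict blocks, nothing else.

Final LEFT:  [delta, foxtrot, foxtrot, alpha, charlie, delta]
Final RIGHT: [delta, hotel, echo, golf, charlie, foxtrot]
i=0: L=delta R=delta -> agree -> delta
i=1: BASE=charlie L=foxtrot R=hotel all differ -> CONFLICT
i=2: L=foxtrot=BASE, R=echo -> take RIGHT -> echo
i=3: L=alpha, R=golf=BASE -> take LEFT -> alpha
i=4: L=charlie R=charlie -> agree -> charlie
i=5: BASE=bravo L=delta R=foxtrot all differ -> CONFLICT

Answer: delta
<<<<<<< LEFT
foxtrot
=======
hotel
>>>>>>> RIGHT
echo
alpha
charlie
<<<<<<< LEFT
delta
=======
foxtrot
>>>>>>> RIGHT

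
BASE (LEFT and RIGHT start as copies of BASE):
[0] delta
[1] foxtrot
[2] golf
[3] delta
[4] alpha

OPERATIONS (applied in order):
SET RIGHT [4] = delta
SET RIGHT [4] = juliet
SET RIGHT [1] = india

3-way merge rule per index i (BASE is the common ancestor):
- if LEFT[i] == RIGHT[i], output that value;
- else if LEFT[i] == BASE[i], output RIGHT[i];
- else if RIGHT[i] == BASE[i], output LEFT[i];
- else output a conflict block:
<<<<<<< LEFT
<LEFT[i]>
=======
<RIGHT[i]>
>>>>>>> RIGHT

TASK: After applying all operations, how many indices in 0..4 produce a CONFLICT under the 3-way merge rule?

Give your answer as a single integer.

Final LEFT:  [delta, foxtrot, golf, delta, alpha]
Final RIGHT: [delta, india, golf, delta, juliet]
i=0: L=delta R=delta -> agree -> delta
i=1: L=foxtrot=BASE, R=india -> take RIGHT -> india
i=2: L=golf R=golf -> agree -> golf
i=3: L=delta R=delta -> agree -> delta
i=4: L=alpha=BASE, R=juliet -> take RIGHT -> juliet
Conflict count: 0

Answer: 0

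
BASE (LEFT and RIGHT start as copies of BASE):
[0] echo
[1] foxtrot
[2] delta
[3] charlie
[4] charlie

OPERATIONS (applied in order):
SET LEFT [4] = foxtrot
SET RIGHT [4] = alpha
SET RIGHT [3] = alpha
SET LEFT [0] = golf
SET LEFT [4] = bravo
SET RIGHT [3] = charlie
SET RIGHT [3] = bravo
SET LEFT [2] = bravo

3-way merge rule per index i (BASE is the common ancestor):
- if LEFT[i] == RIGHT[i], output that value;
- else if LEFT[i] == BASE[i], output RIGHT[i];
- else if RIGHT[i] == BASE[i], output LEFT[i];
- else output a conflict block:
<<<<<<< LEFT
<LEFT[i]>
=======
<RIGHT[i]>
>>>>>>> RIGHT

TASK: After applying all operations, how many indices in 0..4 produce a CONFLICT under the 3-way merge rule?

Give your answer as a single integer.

Answer: 1

Derivation:
Final LEFT:  [golf, foxtrot, bravo, charlie, bravo]
Final RIGHT: [echo, foxtrot, delta, bravo, alpha]
i=0: L=golf, R=echo=BASE -> take LEFT -> golf
i=1: L=foxtrot R=foxtrot -> agree -> foxtrot
i=2: L=bravo, R=delta=BASE -> take LEFT -> bravo
i=3: L=charlie=BASE, R=bravo -> take RIGHT -> bravo
i=4: BASE=charlie L=bravo R=alpha all differ -> CONFLICT
Conflict count: 1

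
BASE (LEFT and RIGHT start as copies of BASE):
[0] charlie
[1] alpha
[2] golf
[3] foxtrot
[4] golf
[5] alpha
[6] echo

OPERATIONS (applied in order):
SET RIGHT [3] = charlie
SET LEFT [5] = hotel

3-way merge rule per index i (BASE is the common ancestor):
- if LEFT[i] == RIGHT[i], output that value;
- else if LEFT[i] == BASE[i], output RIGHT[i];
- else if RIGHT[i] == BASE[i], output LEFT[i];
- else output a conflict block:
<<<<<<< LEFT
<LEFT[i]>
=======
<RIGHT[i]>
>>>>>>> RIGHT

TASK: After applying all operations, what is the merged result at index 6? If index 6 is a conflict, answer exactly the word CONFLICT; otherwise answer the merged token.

Final LEFT:  [charlie, alpha, golf, foxtrot, golf, hotel, echo]
Final RIGHT: [charlie, alpha, golf, charlie, golf, alpha, echo]
i=0: L=charlie R=charlie -> agree -> charlie
i=1: L=alpha R=alpha -> agree -> alpha
i=2: L=golf R=golf -> agree -> golf
i=3: L=foxtrot=BASE, R=charlie -> take RIGHT -> charlie
i=4: L=golf R=golf -> agree -> golf
i=5: L=hotel, R=alpha=BASE -> take LEFT -> hotel
i=6: L=echo R=echo -> agree -> echo
Index 6 -> echo

Answer: echo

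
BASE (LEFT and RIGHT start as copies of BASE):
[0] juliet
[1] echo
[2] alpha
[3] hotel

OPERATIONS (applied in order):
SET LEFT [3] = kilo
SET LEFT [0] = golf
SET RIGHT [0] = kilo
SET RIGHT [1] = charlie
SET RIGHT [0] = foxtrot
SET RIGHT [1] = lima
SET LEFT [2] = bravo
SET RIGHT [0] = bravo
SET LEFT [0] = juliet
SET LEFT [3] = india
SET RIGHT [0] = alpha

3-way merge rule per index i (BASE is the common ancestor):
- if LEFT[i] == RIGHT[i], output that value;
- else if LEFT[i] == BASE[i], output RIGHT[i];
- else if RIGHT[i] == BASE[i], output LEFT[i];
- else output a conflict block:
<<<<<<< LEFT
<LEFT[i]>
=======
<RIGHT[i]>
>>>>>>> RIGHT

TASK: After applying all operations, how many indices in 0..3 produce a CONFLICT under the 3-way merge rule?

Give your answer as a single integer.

Final LEFT:  [juliet, echo, bravo, india]
Final RIGHT: [alpha, lima, alpha, hotel]
i=0: L=juliet=BASE, R=alpha -> take RIGHT -> alpha
i=1: L=echo=BASE, R=lima -> take RIGHT -> lima
i=2: L=bravo, R=alpha=BASE -> take LEFT -> bravo
i=3: L=india, R=hotel=BASE -> take LEFT -> india
Conflict count: 0

Answer: 0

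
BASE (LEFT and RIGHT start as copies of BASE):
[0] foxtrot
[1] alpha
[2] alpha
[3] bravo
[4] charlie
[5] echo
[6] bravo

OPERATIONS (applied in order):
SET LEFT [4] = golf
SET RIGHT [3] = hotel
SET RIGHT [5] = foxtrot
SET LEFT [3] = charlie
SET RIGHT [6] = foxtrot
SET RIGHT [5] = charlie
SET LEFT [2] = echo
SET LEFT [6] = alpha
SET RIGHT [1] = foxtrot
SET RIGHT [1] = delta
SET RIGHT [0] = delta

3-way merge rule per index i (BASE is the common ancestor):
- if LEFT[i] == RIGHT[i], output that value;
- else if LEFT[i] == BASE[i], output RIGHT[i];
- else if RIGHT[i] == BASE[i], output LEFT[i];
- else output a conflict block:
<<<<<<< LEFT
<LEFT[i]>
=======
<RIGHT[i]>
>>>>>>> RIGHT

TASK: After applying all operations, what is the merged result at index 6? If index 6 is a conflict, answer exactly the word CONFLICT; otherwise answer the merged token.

Final LEFT:  [foxtrot, alpha, echo, charlie, golf, echo, alpha]
Final RIGHT: [delta, delta, alpha, hotel, charlie, charlie, foxtrot]
i=0: L=foxtrot=BASE, R=delta -> take RIGHT -> delta
i=1: L=alpha=BASE, R=delta -> take RIGHT -> delta
i=2: L=echo, R=alpha=BASE -> take LEFT -> echo
i=3: BASE=bravo L=charlie R=hotel all differ -> CONFLICT
i=4: L=golf, R=charlie=BASE -> take LEFT -> golf
i=5: L=echo=BASE, R=charlie -> take RIGHT -> charlie
i=6: BASE=bravo L=alpha R=foxtrot all differ -> CONFLICT
Index 6 -> CONFLICT

Answer: CONFLICT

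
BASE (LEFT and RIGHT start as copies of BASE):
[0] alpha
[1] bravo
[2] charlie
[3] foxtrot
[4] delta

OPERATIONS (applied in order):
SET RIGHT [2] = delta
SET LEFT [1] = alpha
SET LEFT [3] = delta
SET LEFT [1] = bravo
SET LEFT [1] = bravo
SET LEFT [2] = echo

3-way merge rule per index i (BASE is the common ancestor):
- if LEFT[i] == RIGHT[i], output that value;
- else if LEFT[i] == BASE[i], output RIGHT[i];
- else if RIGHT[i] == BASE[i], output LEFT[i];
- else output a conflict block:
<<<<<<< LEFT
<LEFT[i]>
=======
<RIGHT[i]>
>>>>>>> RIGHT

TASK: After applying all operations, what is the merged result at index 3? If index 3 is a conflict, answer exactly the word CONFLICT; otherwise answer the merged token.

Final LEFT:  [alpha, bravo, echo, delta, delta]
Final RIGHT: [alpha, bravo, delta, foxtrot, delta]
i=0: L=alpha R=alpha -> agree -> alpha
i=1: L=bravo R=bravo -> agree -> bravo
i=2: BASE=charlie L=echo R=delta all differ -> CONFLICT
i=3: L=delta, R=foxtrot=BASE -> take LEFT -> delta
i=4: L=delta R=delta -> agree -> delta
Index 3 -> delta

Answer: delta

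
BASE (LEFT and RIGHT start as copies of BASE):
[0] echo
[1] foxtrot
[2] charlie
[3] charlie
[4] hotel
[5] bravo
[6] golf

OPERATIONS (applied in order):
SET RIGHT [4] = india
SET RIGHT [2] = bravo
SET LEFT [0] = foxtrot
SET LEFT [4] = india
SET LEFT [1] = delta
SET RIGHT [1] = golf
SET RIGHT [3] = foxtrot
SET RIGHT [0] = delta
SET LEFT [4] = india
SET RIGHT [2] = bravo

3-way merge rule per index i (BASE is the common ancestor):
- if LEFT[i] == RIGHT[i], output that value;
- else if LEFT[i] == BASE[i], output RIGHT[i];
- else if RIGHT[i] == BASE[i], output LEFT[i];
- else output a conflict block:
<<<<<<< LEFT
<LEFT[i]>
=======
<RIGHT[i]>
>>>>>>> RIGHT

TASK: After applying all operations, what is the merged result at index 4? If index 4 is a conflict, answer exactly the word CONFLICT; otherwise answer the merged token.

Final LEFT:  [foxtrot, delta, charlie, charlie, india, bravo, golf]
Final RIGHT: [delta, golf, bravo, foxtrot, india, bravo, golf]
i=0: BASE=echo L=foxtrot R=delta all differ -> CONFLICT
i=1: BASE=foxtrot L=delta R=golf all differ -> CONFLICT
i=2: L=charlie=BASE, R=bravo -> take RIGHT -> bravo
i=3: L=charlie=BASE, R=foxtrot -> take RIGHT -> foxtrot
i=4: L=india R=india -> agree -> india
i=5: L=bravo R=bravo -> agree -> bravo
i=6: L=golf R=golf -> agree -> golf
Index 4 -> india

Answer: india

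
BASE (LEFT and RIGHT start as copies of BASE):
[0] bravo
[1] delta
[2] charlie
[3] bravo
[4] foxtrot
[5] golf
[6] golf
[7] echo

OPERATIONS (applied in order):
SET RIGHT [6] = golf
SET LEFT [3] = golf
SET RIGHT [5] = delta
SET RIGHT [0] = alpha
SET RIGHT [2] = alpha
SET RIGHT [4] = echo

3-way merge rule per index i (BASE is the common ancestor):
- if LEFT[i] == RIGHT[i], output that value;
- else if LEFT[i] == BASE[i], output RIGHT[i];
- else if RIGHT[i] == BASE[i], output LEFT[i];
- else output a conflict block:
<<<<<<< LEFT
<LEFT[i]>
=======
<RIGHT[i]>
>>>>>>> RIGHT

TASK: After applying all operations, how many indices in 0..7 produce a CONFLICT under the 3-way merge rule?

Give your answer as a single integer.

Answer: 0

Derivation:
Final LEFT:  [bravo, delta, charlie, golf, foxtrot, golf, golf, echo]
Final RIGHT: [alpha, delta, alpha, bravo, echo, delta, golf, echo]
i=0: L=bravo=BASE, R=alpha -> take RIGHT -> alpha
i=1: L=delta R=delta -> agree -> delta
i=2: L=charlie=BASE, R=alpha -> take RIGHT -> alpha
i=3: L=golf, R=bravo=BASE -> take LEFT -> golf
i=4: L=foxtrot=BASE, R=echo -> take RIGHT -> echo
i=5: L=golf=BASE, R=delta -> take RIGHT -> delta
i=6: L=golf R=golf -> agree -> golf
i=7: L=echo R=echo -> agree -> echo
Conflict count: 0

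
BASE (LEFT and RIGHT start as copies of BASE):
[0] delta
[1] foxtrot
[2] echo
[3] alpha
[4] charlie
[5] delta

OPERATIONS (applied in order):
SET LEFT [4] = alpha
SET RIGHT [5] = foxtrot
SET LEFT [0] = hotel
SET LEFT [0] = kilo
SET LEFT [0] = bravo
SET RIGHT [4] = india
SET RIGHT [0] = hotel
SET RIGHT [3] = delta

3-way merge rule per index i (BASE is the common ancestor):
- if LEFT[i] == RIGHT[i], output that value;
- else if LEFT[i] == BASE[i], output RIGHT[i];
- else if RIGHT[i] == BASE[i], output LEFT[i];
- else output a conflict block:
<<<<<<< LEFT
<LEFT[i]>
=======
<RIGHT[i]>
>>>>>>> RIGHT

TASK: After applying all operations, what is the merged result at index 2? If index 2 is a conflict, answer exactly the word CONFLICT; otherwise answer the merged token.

Answer: echo

Derivation:
Final LEFT:  [bravo, foxtrot, echo, alpha, alpha, delta]
Final RIGHT: [hotel, foxtrot, echo, delta, india, foxtrot]
i=0: BASE=delta L=bravo R=hotel all differ -> CONFLICT
i=1: L=foxtrot R=foxtrot -> agree -> foxtrot
i=2: L=echo R=echo -> agree -> echo
i=3: L=alpha=BASE, R=delta -> take RIGHT -> delta
i=4: BASE=charlie L=alpha R=india all differ -> CONFLICT
i=5: L=delta=BASE, R=foxtrot -> take RIGHT -> foxtrot
Index 2 -> echo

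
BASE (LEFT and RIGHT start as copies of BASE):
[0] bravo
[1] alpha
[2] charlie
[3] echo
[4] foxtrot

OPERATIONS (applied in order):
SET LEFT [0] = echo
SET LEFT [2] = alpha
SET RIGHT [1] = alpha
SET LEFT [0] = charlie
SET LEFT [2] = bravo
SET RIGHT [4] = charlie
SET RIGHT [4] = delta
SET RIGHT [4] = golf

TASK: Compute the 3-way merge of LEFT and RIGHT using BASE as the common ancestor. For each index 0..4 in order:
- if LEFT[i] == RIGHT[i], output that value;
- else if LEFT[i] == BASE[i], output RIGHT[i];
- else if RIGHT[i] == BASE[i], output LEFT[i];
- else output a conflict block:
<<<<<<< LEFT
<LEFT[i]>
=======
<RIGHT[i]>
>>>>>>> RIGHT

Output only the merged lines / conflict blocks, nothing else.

Answer: charlie
alpha
bravo
echo
golf

Derivation:
Final LEFT:  [charlie, alpha, bravo, echo, foxtrot]
Final RIGHT: [bravo, alpha, charlie, echo, golf]
i=0: L=charlie, R=bravo=BASE -> take LEFT -> charlie
i=1: L=alpha R=alpha -> agree -> alpha
i=2: L=bravo, R=charlie=BASE -> take LEFT -> bravo
i=3: L=echo R=echo -> agree -> echo
i=4: L=foxtrot=BASE, R=golf -> take RIGHT -> golf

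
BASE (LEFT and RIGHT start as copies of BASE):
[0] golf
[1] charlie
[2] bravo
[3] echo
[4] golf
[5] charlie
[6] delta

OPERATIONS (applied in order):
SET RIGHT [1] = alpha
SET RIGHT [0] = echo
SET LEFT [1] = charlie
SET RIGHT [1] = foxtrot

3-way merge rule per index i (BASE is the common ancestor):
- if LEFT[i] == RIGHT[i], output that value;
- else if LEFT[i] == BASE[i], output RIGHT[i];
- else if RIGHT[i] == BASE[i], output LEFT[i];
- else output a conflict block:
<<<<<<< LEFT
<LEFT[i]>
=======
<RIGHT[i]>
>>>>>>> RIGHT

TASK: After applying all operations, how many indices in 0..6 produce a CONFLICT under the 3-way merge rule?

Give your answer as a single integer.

Answer: 0

Derivation:
Final LEFT:  [golf, charlie, bravo, echo, golf, charlie, delta]
Final RIGHT: [echo, foxtrot, bravo, echo, golf, charlie, delta]
i=0: L=golf=BASE, R=echo -> take RIGHT -> echo
i=1: L=charlie=BASE, R=foxtrot -> take RIGHT -> foxtrot
i=2: L=bravo R=bravo -> agree -> bravo
i=3: L=echo R=echo -> agree -> echo
i=4: L=golf R=golf -> agree -> golf
i=5: L=charlie R=charlie -> agree -> charlie
i=6: L=delta R=delta -> agree -> delta
Conflict count: 0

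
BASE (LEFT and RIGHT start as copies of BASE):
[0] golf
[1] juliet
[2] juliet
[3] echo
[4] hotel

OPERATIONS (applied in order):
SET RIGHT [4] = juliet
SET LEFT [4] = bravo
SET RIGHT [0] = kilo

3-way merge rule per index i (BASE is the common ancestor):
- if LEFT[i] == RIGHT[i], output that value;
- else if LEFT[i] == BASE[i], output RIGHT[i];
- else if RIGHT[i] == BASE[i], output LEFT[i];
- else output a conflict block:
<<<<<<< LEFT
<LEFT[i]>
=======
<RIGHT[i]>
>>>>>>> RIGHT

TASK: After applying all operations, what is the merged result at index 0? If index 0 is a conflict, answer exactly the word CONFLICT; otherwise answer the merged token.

Final LEFT:  [golf, juliet, juliet, echo, bravo]
Final RIGHT: [kilo, juliet, juliet, echo, juliet]
i=0: L=golf=BASE, R=kilo -> take RIGHT -> kilo
i=1: L=juliet R=juliet -> agree -> juliet
i=2: L=juliet R=juliet -> agree -> juliet
i=3: L=echo R=echo -> agree -> echo
i=4: BASE=hotel L=bravo R=juliet all differ -> CONFLICT
Index 0 -> kilo

Answer: kilo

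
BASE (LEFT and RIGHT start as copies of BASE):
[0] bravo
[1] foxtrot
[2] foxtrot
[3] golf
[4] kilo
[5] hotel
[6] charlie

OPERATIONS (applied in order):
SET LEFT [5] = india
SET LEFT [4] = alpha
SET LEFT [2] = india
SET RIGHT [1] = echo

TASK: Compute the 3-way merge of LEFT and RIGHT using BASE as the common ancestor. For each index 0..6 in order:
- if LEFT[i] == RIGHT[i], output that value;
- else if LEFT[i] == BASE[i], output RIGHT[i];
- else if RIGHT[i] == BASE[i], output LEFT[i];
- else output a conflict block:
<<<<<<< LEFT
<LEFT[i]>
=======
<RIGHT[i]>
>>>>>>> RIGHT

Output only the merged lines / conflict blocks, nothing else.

Answer: bravo
echo
india
golf
alpha
india
charlie

Derivation:
Final LEFT:  [bravo, foxtrot, india, golf, alpha, india, charlie]
Final RIGHT: [bravo, echo, foxtrot, golf, kilo, hotel, charlie]
i=0: L=bravo R=bravo -> agree -> bravo
i=1: L=foxtrot=BASE, R=echo -> take RIGHT -> echo
i=2: L=india, R=foxtrot=BASE -> take LEFT -> india
i=3: L=golf R=golf -> agree -> golf
i=4: L=alpha, R=kilo=BASE -> take LEFT -> alpha
i=5: L=india, R=hotel=BASE -> take LEFT -> india
i=6: L=charlie R=charlie -> agree -> charlie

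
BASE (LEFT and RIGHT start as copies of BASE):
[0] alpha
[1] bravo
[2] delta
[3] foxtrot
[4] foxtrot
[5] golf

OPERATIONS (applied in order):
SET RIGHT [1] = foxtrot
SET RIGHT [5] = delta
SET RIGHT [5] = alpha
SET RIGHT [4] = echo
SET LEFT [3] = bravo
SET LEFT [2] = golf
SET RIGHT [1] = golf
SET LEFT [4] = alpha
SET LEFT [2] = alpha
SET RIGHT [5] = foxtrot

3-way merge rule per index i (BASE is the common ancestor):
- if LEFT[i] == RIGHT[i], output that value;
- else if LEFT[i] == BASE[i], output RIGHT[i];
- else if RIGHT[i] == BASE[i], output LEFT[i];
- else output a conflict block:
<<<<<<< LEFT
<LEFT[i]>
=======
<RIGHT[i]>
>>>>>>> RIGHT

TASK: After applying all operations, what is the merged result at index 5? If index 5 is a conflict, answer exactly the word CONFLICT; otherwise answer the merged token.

Answer: foxtrot

Derivation:
Final LEFT:  [alpha, bravo, alpha, bravo, alpha, golf]
Final RIGHT: [alpha, golf, delta, foxtrot, echo, foxtrot]
i=0: L=alpha R=alpha -> agree -> alpha
i=1: L=bravo=BASE, R=golf -> take RIGHT -> golf
i=2: L=alpha, R=delta=BASE -> take LEFT -> alpha
i=3: L=bravo, R=foxtrot=BASE -> take LEFT -> bravo
i=4: BASE=foxtrot L=alpha R=echo all differ -> CONFLICT
i=5: L=golf=BASE, R=foxtrot -> take RIGHT -> foxtrot
Index 5 -> foxtrot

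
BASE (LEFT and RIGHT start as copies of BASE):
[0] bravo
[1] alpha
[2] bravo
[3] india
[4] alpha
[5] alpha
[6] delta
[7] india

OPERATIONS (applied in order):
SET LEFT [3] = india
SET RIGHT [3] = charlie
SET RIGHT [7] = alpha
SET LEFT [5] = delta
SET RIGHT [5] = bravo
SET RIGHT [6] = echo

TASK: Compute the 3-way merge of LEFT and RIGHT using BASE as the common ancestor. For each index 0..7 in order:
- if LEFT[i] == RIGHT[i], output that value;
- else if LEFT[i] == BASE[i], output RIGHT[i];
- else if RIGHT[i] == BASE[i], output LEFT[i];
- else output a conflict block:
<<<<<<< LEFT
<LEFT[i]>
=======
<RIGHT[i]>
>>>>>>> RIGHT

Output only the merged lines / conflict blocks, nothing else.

Final LEFT:  [bravo, alpha, bravo, india, alpha, delta, delta, india]
Final RIGHT: [bravo, alpha, bravo, charlie, alpha, bravo, echo, alpha]
i=0: L=bravo R=bravo -> agree -> bravo
i=1: L=alpha R=alpha -> agree -> alpha
i=2: L=bravo R=bravo -> agree -> bravo
i=3: L=india=BASE, R=charlie -> take RIGHT -> charlie
i=4: L=alpha R=alpha -> agree -> alpha
i=5: BASE=alpha L=delta R=bravo all differ -> CONFLICT
i=6: L=delta=BASE, R=echo -> take RIGHT -> echo
i=7: L=india=BASE, R=alpha -> take RIGHT -> alpha

Answer: bravo
alpha
bravo
charlie
alpha
<<<<<<< LEFT
delta
=======
bravo
>>>>>>> RIGHT
echo
alpha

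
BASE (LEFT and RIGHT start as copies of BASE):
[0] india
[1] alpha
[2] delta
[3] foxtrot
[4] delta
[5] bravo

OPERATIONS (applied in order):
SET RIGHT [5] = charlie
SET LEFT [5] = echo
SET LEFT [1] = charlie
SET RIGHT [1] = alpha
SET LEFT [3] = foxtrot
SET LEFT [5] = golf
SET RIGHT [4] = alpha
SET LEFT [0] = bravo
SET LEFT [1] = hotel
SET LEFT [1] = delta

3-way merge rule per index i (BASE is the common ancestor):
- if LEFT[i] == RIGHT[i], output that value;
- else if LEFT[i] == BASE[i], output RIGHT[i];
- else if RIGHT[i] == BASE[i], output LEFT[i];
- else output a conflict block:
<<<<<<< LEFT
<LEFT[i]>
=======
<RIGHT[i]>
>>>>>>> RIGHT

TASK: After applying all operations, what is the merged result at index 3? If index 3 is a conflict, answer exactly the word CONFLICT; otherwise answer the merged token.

Final LEFT:  [bravo, delta, delta, foxtrot, delta, golf]
Final RIGHT: [india, alpha, delta, foxtrot, alpha, charlie]
i=0: L=bravo, R=india=BASE -> take LEFT -> bravo
i=1: L=delta, R=alpha=BASE -> take LEFT -> delta
i=2: L=delta R=delta -> agree -> delta
i=3: L=foxtrot R=foxtrot -> agree -> foxtrot
i=4: L=delta=BASE, R=alpha -> take RIGHT -> alpha
i=5: BASE=bravo L=golf R=charlie all differ -> CONFLICT
Index 3 -> foxtrot

Answer: foxtrot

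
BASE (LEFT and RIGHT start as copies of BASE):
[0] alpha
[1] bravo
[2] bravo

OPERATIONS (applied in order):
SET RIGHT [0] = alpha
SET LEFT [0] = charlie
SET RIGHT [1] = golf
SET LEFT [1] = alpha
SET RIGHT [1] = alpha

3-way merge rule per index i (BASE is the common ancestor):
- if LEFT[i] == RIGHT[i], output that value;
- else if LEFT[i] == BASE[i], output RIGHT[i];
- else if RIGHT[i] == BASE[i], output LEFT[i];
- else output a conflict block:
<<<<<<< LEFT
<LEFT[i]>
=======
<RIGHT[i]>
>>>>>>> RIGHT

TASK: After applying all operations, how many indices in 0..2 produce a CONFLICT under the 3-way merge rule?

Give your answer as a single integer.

Final LEFT:  [charlie, alpha, bravo]
Final RIGHT: [alpha, alpha, bravo]
i=0: L=charlie, R=alpha=BASE -> take LEFT -> charlie
i=1: L=alpha R=alpha -> agree -> alpha
i=2: L=bravo R=bravo -> agree -> bravo
Conflict count: 0

Answer: 0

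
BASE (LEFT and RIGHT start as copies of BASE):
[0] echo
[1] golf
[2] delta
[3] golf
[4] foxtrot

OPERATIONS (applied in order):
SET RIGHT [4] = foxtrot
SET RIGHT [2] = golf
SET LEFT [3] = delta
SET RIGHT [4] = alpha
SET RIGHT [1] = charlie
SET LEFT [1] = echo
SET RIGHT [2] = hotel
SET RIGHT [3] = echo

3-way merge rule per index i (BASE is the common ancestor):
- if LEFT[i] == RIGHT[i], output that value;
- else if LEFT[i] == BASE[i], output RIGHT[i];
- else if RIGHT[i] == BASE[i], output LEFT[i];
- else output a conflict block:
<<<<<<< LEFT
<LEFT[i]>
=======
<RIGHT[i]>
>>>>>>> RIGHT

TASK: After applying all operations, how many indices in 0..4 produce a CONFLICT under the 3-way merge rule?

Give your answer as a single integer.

Final LEFT:  [echo, echo, delta, delta, foxtrot]
Final RIGHT: [echo, charlie, hotel, echo, alpha]
i=0: L=echo R=echo -> agree -> echo
i=1: BASE=golf L=echo R=charlie all differ -> CONFLICT
i=2: L=delta=BASE, R=hotel -> take RIGHT -> hotel
i=3: BASE=golf L=delta R=echo all differ -> CONFLICT
i=4: L=foxtrot=BASE, R=alpha -> take RIGHT -> alpha
Conflict count: 2

Answer: 2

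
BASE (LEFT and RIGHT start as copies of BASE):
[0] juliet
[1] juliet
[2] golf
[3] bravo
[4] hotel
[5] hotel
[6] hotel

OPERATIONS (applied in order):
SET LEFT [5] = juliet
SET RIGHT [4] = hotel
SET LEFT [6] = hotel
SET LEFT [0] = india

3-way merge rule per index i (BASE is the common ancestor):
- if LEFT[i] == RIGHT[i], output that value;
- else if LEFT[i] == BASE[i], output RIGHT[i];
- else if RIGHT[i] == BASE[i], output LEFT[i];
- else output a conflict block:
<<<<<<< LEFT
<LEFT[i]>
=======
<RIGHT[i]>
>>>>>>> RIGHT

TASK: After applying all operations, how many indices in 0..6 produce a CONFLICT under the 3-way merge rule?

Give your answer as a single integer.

Answer: 0

Derivation:
Final LEFT:  [india, juliet, golf, bravo, hotel, juliet, hotel]
Final RIGHT: [juliet, juliet, golf, bravo, hotel, hotel, hotel]
i=0: L=india, R=juliet=BASE -> take LEFT -> india
i=1: L=juliet R=juliet -> agree -> juliet
i=2: L=golf R=golf -> agree -> golf
i=3: L=bravo R=bravo -> agree -> bravo
i=4: L=hotel R=hotel -> agree -> hotel
i=5: L=juliet, R=hotel=BASE -> take LEFT -> juliet
i=6: L=hotel R=hotel -> agree -> hotel
Conflict count: 0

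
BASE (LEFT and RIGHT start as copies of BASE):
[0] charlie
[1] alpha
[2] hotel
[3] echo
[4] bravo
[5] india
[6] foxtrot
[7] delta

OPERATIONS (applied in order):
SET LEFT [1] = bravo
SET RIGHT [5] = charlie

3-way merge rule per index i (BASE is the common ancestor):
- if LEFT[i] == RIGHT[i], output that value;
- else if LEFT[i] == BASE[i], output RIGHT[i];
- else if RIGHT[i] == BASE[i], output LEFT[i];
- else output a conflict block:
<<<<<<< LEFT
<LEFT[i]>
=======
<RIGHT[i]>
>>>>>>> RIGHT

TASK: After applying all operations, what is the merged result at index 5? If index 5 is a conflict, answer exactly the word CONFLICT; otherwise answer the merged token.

Final LEFT:  [charlie, bravo, hotel, echo, bravo, india, foxtrot, delta]
Final RIGHT: [charlie, alpha, hotel, echo, bravo, charlie, foxtrot, delta]
i=0: L=charlie R=charlie -> agree -> charlie
i=1: L=bravo, R=alpha=BASE -> take LEFT -> bravo
i=2: L=hotel R=hotel -> agree -> hotel
i=3: L=echo R=echo -> agree -> echo
i=4: L=bravo R=bravo -> agree -> bravo
i=5: L=india=BASE, R=charlie -> take RIGHT -> charlie
i=6: L=foxtrot R=foxtrot -> agree -> foxtrot
i=7: L=delta R=delta -> agree -> delta
Index 5 -> charlie

Answer: charlie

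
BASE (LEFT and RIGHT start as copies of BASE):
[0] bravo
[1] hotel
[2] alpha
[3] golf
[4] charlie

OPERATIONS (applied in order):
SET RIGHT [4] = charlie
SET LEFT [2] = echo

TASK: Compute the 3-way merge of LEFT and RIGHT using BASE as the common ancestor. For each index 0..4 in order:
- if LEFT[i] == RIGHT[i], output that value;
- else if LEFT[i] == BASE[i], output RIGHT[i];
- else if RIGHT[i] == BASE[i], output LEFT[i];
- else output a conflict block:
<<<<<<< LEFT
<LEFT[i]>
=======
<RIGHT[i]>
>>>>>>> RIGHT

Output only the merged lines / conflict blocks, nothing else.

Final LEFT:  [bravo, hotel, echo, golf, charlie]
Final RIGHT: [bravo, hotel, alpha, golf, charlie]
i=0: L=bravo R=bravo -> agree -> bravo
i=1: L=hotel R=hotel -> agree -> hotel
i=2: L=echo, R=alpha=BASE -> take LEFT -> echo
i=3: L=golf R=golf -> agree -> golf
i=4: L=charlie R=charlie -> agree -> charlie

Answer: bravo
hotel
echo
golf
charlie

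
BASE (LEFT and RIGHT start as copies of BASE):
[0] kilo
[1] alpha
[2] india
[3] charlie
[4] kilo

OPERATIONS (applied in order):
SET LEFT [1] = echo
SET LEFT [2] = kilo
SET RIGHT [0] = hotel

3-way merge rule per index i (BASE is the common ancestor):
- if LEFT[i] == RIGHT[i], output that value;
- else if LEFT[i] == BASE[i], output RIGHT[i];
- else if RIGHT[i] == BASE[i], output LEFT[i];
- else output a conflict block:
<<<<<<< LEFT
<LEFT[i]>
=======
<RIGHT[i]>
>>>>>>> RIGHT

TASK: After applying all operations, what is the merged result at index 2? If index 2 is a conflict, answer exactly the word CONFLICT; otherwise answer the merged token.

Final LEFT:  [kilo, echo, kilo, charlie, kilo]
Final RIGHT: [hotel, alpha, india, charlie, kilo]
i=0: L=kilo=BASE, R=hotel -> take RIGHT -> hotel
i=1: L=echo, R=alpha=BASE -> take LEFT -> echo
i=2: L=kilo, R=india=BASE -> take LEFT -> kilo
i=3: L=charlie R=charlie -> agree -> charlie
i=4: L=kilo R=kilo -> agree -> kilo
Index 2 -> kilo

Answer: kilo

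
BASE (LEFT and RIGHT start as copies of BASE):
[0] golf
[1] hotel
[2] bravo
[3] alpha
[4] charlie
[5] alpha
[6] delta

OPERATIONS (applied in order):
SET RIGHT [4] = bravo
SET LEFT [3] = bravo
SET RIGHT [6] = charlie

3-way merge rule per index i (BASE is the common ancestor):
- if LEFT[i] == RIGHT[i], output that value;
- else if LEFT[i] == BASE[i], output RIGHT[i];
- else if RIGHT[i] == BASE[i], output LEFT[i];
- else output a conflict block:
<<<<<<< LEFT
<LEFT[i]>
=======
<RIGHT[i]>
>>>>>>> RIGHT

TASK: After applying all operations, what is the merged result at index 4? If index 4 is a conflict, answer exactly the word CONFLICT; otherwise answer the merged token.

Final LEFT:  [golf, hotel, bravo, bravo, charlie, alpha, delta]
Final RIGHT: [golf, hotel, bravo, alpha, bravo, alpha, charlie]
i=0: L=golf R=golf -> agree -> golf
i=1: L=hotel R=hotel -> agree -> hotel
i=2: L=bravo R=bravo -> agree -> bravo
i=3: L=bravo, R=alpha=BASE -> take LEFT -> bravo
i=4: L=charlie=BASE, R=bravo -> take RIGHT -> bravo
i=5: L=alpha R=alpha -> agree -> alpha
i=6: L=delta=BASE, R=charlie -> take RIGHT -> charlie
Index 4 -> bravo

Answer: bravo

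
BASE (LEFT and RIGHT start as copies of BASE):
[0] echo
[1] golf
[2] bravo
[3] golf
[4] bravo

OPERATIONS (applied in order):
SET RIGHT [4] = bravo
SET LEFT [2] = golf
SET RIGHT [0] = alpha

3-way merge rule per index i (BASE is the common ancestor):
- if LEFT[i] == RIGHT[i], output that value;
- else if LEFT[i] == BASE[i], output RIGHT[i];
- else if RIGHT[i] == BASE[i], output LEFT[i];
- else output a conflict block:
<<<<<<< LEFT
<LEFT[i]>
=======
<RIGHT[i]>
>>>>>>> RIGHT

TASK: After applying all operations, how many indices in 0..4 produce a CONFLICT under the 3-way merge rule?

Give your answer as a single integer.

Answer: 0

Derivation:
Final LEFT:  [echo, golf, golf, golf, bravo]
Final RIGHT: [alpha, golf, bravo, golf, bravo]
i=0: L=echo=BASE, R=alpha -> take RIGHT -> alpha
i=1: L=golf R=golf -> agree -> golf
i=2: L=golf, R=bravo=BASE -> take LEFT -> golf
i=3: L=golf R=golf -> agree -> golf
i=4: L=bravo R=bravo -> agree -> bravo
Conflict count: 0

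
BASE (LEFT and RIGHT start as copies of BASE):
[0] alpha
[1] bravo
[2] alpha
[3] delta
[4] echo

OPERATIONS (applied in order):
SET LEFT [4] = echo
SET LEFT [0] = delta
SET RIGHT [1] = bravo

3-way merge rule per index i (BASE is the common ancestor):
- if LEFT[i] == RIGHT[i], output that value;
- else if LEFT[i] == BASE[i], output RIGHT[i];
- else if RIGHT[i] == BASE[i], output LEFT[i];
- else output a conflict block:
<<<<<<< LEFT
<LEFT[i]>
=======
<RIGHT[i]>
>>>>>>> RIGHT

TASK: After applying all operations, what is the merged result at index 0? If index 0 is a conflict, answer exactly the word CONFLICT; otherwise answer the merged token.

Answer: delta

Derivation:
Final LEFT:  [delta, bravo, alpha, delta, echo]
Final RIGHT: [alpha, bravo, alpha, delta, echo]
i=0: L=delta, R=alpha=BASE -> take LEFT -> delta
i=1: L=bravo R=bravo -> agree -> bravo
i=2: L=alpha R=alpha -> agree -> alpha
i=3: L=delta R=delta -> agree -> delta
i=4: L=echo R=echo -> agree -> echo
Index 0 -> delta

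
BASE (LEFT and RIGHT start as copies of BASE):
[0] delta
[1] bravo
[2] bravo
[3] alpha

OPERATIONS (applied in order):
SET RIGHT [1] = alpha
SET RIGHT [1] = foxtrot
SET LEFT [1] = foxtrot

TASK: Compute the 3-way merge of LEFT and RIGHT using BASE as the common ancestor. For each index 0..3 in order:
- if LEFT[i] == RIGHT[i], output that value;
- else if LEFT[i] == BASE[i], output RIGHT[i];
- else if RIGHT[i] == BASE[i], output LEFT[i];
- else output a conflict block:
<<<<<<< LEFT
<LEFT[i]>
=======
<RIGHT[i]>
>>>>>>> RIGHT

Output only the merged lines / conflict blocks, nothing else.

Final LEFT:  [delta, foxtrot, bravo, alpha]
Final RIGHT: [delta, foxtrot, bravo, alpha]
i=0: L=delta R=delta -> agree -> delta
i=1: L=foxtrot R=foxtrot -> agree -> foxtrot
i=2: L=bravo R=bravo -> agree -> bravo
i=3: L=alpha R=alpha -> agree -> alpha

Answer: delta
foxtrot
bravo
alpha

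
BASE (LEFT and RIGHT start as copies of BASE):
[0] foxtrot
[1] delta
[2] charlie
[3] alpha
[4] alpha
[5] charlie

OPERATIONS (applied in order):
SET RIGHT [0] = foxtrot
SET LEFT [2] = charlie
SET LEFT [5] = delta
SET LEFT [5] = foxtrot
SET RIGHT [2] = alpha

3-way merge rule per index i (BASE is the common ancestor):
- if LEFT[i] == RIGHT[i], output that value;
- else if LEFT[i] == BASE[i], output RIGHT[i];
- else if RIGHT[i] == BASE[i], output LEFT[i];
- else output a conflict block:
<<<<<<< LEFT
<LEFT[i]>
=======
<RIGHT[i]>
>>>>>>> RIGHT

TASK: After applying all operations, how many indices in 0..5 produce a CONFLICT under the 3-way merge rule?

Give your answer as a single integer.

Final LEFT:  [foxtrot, delta, charlie, alpha, alpha, foxtrot]
Final RIGHT: [foxtrot, delta, alpha, alpha, alpha, charlie]
i=0: L=foxtrot R=foxtrot -> agree -> foxtrot
i=1: L=delta R=delta -> agree -> delta
i=2: L=charlie=BASE, R=alpha -> take RIGHT -> alpha
i=3: L=alpha R=alpha -> agree -> alpha
i=4: L=alpha R=alpha -> agree -> alpha
i=5: L=foxtrot, R=charlie=BASE -> take LEFT -> foxtrot
Conflict count: 0

Answer: 0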